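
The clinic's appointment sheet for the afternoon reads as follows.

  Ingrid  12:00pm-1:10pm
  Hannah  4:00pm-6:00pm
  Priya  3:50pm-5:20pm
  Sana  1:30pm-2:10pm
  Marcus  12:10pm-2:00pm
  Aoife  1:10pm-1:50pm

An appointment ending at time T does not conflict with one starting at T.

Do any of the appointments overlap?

Check each pair: they overlap iff neither finishes before the other starts.
Sorted by start: Ingrid, Marcus, Aoife, Sana, Priya, Hannah.
Marcus starts before Ingrid ends → Ingrid and Marcus overlap.
That's a conflict, so the schedule is not conflict-free.

Yes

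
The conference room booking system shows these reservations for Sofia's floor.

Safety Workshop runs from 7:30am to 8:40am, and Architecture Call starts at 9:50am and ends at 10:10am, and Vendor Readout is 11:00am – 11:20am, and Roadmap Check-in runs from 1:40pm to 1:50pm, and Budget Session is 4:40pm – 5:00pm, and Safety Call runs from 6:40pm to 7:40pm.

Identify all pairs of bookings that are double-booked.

none

Two intervals overlap when each starts before the other ends.
Sorted by start: Safety Workshop, Architecture Call, Vendor Readout, Roadmap Check-in, Budget Session, Safety Call.
Architecture Call starts after Safety Workshop ends; Safety Workshop is clear from here.
Vendor Readout starts after Architecture Call ends; Architecture Call is clear from here.
Roadmap Check-in starts after Vendor Readout ends; Vendor Readout is clear from here.
Budget Session starts after Roadmap Check-in ends; Roadmap Check-in is clear from here.
Safety Call starts after Budget Session ends.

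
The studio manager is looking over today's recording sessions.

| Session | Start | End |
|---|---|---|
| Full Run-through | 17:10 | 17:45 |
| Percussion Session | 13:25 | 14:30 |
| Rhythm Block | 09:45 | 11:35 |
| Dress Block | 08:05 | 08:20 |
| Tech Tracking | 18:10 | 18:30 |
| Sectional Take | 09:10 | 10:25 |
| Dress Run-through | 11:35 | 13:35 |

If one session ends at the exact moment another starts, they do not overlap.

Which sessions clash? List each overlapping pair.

Dress Run-through & Percussion Session, Rhythm Block & Sectional Take

Sorted by start: Dress Block, Sectional Take, Rhythm Block, Dress Run-through, Percussion Session, Full Run-through, Tech Tracking.
Sectional Take starts after Dress Block ends, so Dress Block has no further overlaps.
Rhythm Block starts before Sectional Take ends → Sectional Take and Rhythm Block overlap.
Dress Run-through starts after Sectional Take ends, so Sectional Take has no further overlaps.
Dress Run-through starts exactly when Rhythm Block ends (back-to-back, no overlap), so Rhythm Block has no further overlaps.
Percussion Session starts before Dress Run-through ends → Dress Run-through and Percussion Session overlap.
Full Run-through starts after Dress Run-through ends, so Dress Run-through has no further overlaps.
Full Run-through starts after Percussion Session ends, so Percussion Session has no further overlaps.
Tech Tracking starts after Full Run-through ends.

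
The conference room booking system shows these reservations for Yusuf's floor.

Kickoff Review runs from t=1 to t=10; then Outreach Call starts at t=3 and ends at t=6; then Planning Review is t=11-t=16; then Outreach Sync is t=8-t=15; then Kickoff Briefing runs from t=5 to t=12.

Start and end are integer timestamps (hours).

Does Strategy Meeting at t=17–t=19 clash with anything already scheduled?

Kickoff Review: ends t=10 at or before Strategy Meeting starts t=17 → clear.
Outreach Call: ends t=6 at or before Strategy Meeting starts t=17 → clear.
Kickoff Briefing: ends t=12 at or before Strategy Meeting starts t=17 → clear.
Outreach Sync: ends t=15 at or before Strategy Meeting starts t=17 → clear.
Planning Review: ends t=16 at or before Strategy Meeting starts t=17 → clear.

No — it doesn't clash with anything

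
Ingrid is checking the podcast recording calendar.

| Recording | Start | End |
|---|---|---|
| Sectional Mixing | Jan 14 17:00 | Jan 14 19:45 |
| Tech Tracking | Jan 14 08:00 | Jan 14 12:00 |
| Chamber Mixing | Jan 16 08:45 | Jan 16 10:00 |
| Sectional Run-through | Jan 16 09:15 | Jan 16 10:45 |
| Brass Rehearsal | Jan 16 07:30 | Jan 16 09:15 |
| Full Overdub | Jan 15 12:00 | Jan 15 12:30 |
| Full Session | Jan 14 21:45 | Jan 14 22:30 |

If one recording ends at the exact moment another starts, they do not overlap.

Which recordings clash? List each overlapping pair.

Two intervals overlap when each starts before the other ends.
Sorted by start: Tech Tracking, Sectional Mixing, Full Session, Full Overdub, Brass Rehearsal, Chamber Mixing, Sectional Run-through.
Sectional Mixing starts after Tech Tracking ends, so nothing later overlaps Tech Tracking either.
Full Session starts after Sectional Mixing ends, so nothing later overlaps Sectional Mixing either.
Full Overdub starts after Full Session ends, so nothing later overlaps Full Session either.
Brass Rehearsal starts after Full Overdub ends, so nothing later overlaps Full Overdub either.
Chamber Mixing starts before Brass Rehearsal ends → Brass Rehearsal and Chamber Mixing overlap.
Sectional Run-through starts exactly when Brass Rehearsal ends (back-to-back, no overlap).
Sectional Run-through starts before Chamber Mixing ends → Chamber Mixing and Sectional Run-through overlap.

Brass Rehearsal & Chamber Mixing, Chamber Mixing & Sectional Run-through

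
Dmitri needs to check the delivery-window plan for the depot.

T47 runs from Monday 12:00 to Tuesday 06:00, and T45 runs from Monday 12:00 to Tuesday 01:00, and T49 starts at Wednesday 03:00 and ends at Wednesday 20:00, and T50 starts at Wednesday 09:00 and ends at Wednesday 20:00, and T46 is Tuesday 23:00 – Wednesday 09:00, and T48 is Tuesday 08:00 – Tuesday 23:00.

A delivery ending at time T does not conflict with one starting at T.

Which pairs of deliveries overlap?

Sorted by start: T45, T47, T48, T46, T49, T50.
T47 starts before T45 ends → T45 and T47 overlap.
T48 starts after T45 ends, so T45 has no further overlaps.
T48 starts after T47 ends, so T47 has no further overlaps.
T46 starts exactly when T48 ends (back-to-back, no overlap), so T48 has no further overlaps.
T49 starts before T46 ends → T46 and T49 overlap.
T50 starts exactly when T46 ends (back-to-back, no overlap).
T50 starts before T49 ends → T49 and T50 overlap.

T45 & T47, T46 & T49, T49 & T50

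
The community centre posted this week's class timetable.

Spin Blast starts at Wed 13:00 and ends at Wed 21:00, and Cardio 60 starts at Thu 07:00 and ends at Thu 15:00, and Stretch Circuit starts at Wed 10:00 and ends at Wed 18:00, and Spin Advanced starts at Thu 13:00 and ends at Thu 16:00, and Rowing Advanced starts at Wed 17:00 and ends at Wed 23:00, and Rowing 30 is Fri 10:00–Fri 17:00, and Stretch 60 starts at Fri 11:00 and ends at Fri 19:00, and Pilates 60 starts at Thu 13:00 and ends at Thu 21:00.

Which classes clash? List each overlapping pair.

Cardio 60 & Pilates 60, Cardio 60 & Spin Advanced, Pilates 60 & Spin Advanced, Rowing 30 & Stretch 60, Rowing Advanced & Spin Blast, Rowing Advanced & Stretch Circuit, Spin Blast & Stretch Circuit

Sorted by start: Stretch Circuit, Spin Blast, Rowing Advanced, Cardio 60, Pilates 60, Spin Advanced, Rowing 30, Stretch 60.
Spin Blast starts before Stretch Circuit ends → Stretch Circuit and Spin Blast overlap.
Rowing Advanced starts before Stretch Circuit ends → Stretch Circuit and Rowing Advanced overlap.
Cardio 60 starts after Stretch Circuit ends, so nothing later overlaps Stretch Circuit either.
Rowing Advanced starts before Spin Blast ends → Spin Blast and Rowing Advanced overlap.
Cardio 60 starts after Spin Blast ends, so nothing later overlaps Spin Blast either.
Cardio 60 starts after Rowing Advanced ends, so nothing later overlaps Rowing Advanced either.
Pilates 60 starts before Cardio 60 ends → Cardio 60 and Pilates 60 overlap.
Spin Advanced starts before Cardio 60 ends → Cardio 60 and Spin Advanced overlap.
Rowing 30 starts after Cardio 60 ends, so nothing later overlaps Cardio 60 either.
Spin Advanced starts before Pilates 60 ends → Pilates 60 and Spin Advanced overlap.
Rowing 30 starts after Pilates 60 ends, so nothing later overlaps Pilates 60 either.
Rowing 30 starts after Spin Advanced ends, so nothing later overlaps Spin Advanced either.
Stretch 60 starts before Rowing 30 ends → Rowing 30 and Stretch 60 overlap.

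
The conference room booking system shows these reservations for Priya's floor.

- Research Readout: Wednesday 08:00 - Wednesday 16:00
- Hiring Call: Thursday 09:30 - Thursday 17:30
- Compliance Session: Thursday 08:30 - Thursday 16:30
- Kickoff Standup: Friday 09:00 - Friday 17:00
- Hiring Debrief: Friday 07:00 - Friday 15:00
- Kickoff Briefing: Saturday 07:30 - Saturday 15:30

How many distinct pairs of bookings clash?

2

Sorted by start: Research Readout, Compliance Session, Hiring Call, Hiring Debrief, Kickoff Standup, Kickoff Briefing.
Compliance Session starts after Research Readout ends; Research Readout is clear from here.
Hiring Call starts before Compliance Session ends → Compliance Session and Hiring Call overlap.
Hiring Debrief starts after Compliance Session ends; Compliance Session is clear from here.
Hiring Debrief starts after Hiring Call ends; Hiring Call is clear from here.
Kickoff Standup starts before Hiring Debrief ends → Hiring Debrief and Kickoff Standup overlap.
Kickoff Briefing starts after Hiring Debrief ends.
Kickoff Briefing starts after Kickoff Standup ends.
Overlapping pairs: Compliance Session & Hiring Call, Hiring Debrief & Kickoff Standup — 2 in total.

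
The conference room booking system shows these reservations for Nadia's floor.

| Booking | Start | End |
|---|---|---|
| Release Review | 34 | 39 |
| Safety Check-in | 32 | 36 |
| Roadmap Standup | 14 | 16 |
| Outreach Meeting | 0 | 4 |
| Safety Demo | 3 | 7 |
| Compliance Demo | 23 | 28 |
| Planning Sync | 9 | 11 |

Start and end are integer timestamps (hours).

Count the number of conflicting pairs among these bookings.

Two intervals overlap when each starts before the other ends.
Sorted by start: Outreach Meeting, Safety Demo, Planning Sync, Roadmap Standup, Compliance Demo, Safety Check-in, Release Review.
Safety Demo starts before Outreach Meeting ends → Outreach Meeting and Safety Demo overlap.
Planning Sync starts after Outreach Meeting ends, so nothing later overlaps Outreach Meeting either.
Planning Sync starts after Safety Demo ends, so nothing later overlaps Safety Demo either.
Roadmap Standup starts after Planning Sync ends, so nothing later overlaps Planning Sync either.
Compliance Demo starts after Roadmap Standup ends, so nothing later overlaps Roadmap Standup either.
Safety Check-in starts after Compliance Demo ends, so nothing later overlaps Compliance Demo either.
Release Review starts before Safety Check-in ends → Safety Check-in and Release Review overlap.
Overlapping pairs: Outreach Meeting & Safety Demo, Release Review & Safety Check-in — 2 in total.

2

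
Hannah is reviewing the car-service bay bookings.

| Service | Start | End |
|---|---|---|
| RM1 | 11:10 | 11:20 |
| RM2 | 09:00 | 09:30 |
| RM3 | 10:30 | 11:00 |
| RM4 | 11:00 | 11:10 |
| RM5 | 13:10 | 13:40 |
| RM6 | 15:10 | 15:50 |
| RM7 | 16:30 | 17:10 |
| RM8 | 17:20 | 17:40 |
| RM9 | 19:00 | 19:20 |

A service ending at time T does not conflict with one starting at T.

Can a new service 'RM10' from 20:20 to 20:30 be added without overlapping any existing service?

Yes — the slot is free

RM2: ends 09:30 at or before RM10 starts 20:20 → clear.
RM3: ends 11:00 at or before RM10 starts 20:20 → clear.
RM4: ends 11:10 at or before RM10 starts 20:20 → clear.
RM1: ends 11:20 at or before RM10 starts 20:20 → clear.
RM5: ends 13:40 at or before RM10 starts 20:20 → clear.
RM6: ends 15:50 at or before RM10 starts 20:20 → clear.
RM7: ends 17:10 at or before RM10 starts 20:20 → clear.
RM8: ends 17:40 at or before RM10 starts 20:20 → clear.
RM9: ends 19:20 at or before RM10 starts 20:20 → clear.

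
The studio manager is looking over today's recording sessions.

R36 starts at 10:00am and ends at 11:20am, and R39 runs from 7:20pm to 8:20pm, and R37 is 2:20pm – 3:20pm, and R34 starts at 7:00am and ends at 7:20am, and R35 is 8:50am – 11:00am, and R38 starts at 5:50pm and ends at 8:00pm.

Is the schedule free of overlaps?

No

Sorted by start: R34, R35, R36, R37, R38, R39.
R35 starts after R34 ends, so nothing later overlaps R34 either.
R36 starts before R35 ends → R35 and R36 overlap.
That's a conflict, so the schedule is not conflict-free.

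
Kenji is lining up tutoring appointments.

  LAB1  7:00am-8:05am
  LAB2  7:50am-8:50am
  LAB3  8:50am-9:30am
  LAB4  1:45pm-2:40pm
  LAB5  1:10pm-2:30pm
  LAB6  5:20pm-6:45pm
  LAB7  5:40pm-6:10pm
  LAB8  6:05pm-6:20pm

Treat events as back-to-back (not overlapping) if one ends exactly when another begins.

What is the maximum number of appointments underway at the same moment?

Sweep the timeline, counting +1 at each start and −1 at each end (ends before starts at a tie):
7:00am start LAB1 → 1
7:50am start LAB2 → 2
8:05am end LAB1 → 1
8:50am end LAB2 → 0
8:50am start LAB3 → 1
9:30am end LAB3 → 0
1:10pm start LAB5 → 1
1:45pm start LAB4 → 2
2:30pm end LAB5 → 1
2:40pm end LAB4 → 0
5:20pm start LAB6 → 1
5:40pm start LAB7 → 2
6:05pm start LAB8 → 3
6:10pm end LAB7 → 2
6:20pm end LAB8 → 1
6:45pm end LAB6 → 0
Peak is 3, at 6:05pm (LAB6, LAB7, LAB8).

3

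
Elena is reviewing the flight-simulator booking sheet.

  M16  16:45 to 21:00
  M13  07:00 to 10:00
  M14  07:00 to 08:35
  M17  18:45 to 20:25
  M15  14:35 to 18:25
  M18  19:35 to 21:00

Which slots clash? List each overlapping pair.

M13 & M14, M15 & M16, M16 & M17, M16 & M18, M17 & M18

Sorted by start: M13, M14, M15, M16, M17, M18.
M14 starts before M13 ends → M13 and M14 overlap.
M15 starts after M13 ends; M13 is clear from here.
M15 starts after M14 ends; M14 is clear from here.
M16 starts before M15 ends → M15 and M16 overlap.
M17 starts after M15 ends; M15 is clear from here.
M17 starts before M16 ends → M16 and M17 overlap.
M18 starts before M16 ends → M16 and M18 overlap.
M18 starts before M17 ends → M17 and M18 overlap.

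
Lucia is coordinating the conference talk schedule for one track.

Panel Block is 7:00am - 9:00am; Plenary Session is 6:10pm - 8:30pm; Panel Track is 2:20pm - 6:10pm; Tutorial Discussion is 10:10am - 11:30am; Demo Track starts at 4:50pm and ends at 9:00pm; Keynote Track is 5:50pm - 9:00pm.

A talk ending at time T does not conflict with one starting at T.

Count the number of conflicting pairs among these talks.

5

Two intervals overlap when each starts before the other ends.
Sorted by start: Panel Block, Tutorial Discussion, Panel Track, Demo Track, Keynote Track, Plenary Session.
Tutorial Discussion starts after Panel Block ends; Panel Block is clear from here.
Panel Track starts after Tutorial Discussion ends; Tutorial Discussion is clear from here.
Demo Track starts before Panel Track ends → Panel Track and Demo Track overlap.
Keynote Track starts before Panel Track ends → Panel Track and Keynote Track overlap.
Plenary Session starts exactly when Panel Track ends (back-to-back, no overlap).
Keynote Track starts before Demo Track ends → Demo Track and Keynote Track overlap.
Plenary Session starts before Demo Track ends → Demo Track and Plenary Session overlap.
Plenary Session starts before Keynote Track ends → Keynote Track and Plenary Session overlap.
Overlapping pairs: Demo Track & Keynote Track, Demo Track & Panel Track, Demo Track & Plenary Session, Keynote Track & Panel Track, Keynote Track & Plenary Session — 5 in total.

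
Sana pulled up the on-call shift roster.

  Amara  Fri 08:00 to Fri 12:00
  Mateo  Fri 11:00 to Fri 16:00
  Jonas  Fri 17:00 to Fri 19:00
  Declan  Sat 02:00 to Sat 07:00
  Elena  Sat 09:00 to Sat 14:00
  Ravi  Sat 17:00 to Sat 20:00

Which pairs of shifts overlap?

Amara & Mateo

Sorted by start: Amara, Mateo, Jonas, Declan, Elena, Ravi.
Mateo starts before Amara ends → Amara and Mateo overlap.
Jonas starts after Amara ends; Amara is clear from here.
Jonas starts after Mateo ends; Mateo is clear from here.
Declan starts after Jonas ends; Jonas is clear from here.
Elena starts after Declan ends; Declan is clear from here.
Ravi starts after Elena ends.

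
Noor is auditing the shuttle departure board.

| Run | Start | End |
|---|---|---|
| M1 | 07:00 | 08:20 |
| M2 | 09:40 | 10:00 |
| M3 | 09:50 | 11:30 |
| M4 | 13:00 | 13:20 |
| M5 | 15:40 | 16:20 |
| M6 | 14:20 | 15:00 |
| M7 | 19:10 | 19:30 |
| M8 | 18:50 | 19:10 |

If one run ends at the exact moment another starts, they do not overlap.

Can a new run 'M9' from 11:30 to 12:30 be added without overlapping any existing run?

M1: ends 08:20 at or before M9 starts 11:30 → clear.
M2: ends 10:00 at or before M9 starts 11:30 → clear.
M3: ends 11:30 at or before M9 starts 11:30 → clear.
M4: starts 13:00 at or after M9 ends 12:30 → clear.
M6: starts 14:20 at or after M9 ends 12:30 → clear.
M5: starts 15:40 at or after M9 ends 12:30 → clear.
M8: starts 18:50 at or after M9 ends 12:30 → clear.
M7: starts 19:10 at or after M9 ends 12:30 → clear.

Yes — the slot is free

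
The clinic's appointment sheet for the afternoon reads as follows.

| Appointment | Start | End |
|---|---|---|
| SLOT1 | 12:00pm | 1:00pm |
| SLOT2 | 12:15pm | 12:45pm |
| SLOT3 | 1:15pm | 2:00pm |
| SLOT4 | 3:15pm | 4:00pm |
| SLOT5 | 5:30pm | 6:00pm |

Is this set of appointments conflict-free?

Sorted by start: SLOT1, SLOT2, SLOT3, SLOT4, SLOT5.
SLOT2 starts before SLOT1 ends → SLOT1 and SLOT2 overlap.
That's a conflict, so the schedule is not conflict-free.

No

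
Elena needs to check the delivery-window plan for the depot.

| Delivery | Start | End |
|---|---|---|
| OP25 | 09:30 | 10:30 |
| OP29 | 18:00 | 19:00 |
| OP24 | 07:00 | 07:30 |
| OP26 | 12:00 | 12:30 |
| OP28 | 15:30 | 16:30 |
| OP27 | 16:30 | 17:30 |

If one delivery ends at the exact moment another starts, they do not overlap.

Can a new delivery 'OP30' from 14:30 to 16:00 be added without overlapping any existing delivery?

OP24: ends 07:30 at or before OP30 starts 14:30 → clear.
OP25: ends 10:30 at or before OP30 starts 14:30 → clear.
OP26: ends 12:30 at or before OP30 starts 14:30 → clear.
OP28: starts 15:30 before OP30 ends 16:00, and ends 16:30 after OP30 starts 14:30 → overlap.
OP27: starts 16:30 at or after OP30 ends 16:00 → clear.
OP29: starts 18:00 at or after OP30 ends 16:00 → clear.
OP30 overlaps OP28.

No — it overlaps OP28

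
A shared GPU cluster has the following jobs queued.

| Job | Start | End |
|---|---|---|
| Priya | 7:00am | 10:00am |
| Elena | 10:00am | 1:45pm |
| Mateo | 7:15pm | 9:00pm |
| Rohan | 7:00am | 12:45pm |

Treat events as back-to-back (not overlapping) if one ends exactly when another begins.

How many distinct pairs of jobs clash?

Sorted by start: Rohan, Priya, Elena, Mateo.
Priya starts before Rohan ends → Rohan and Priya overlap.
Elena starts before Rohan ends → Rohan and Elena overlap.
Mateo starts after Rohan ends.
Elena starts exactly when Priya ends (back-to-back, no overlap); Priya is clear from here.
Mateo starts after Elena ends.
Overlapping pairs: Elena & Rohan, Priya & Rohan — 2 in total.

2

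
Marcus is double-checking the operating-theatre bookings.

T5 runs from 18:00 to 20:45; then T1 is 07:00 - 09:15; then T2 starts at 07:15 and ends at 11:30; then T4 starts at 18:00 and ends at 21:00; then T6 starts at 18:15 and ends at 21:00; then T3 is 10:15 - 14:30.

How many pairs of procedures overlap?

5

Check each pair: they overlap iff neither finishes before the other starts.
Sorted by start: T1, T2, T3, T4, T5, T6.
T2 starts before T1 ends → T1 and T2 overlap.
T3 starts after T1 ends, so nothing later overlaps T1 either.
T3 starts before T2 ends → T2 and T3 overlap.
T4 starts after T2 ends, so nothing later overlaps T2 either.
T4 starts after T3 ends, so nothing later overlaps T3 either.
T5 starts before T4 ends → T4 and T5 overlap.
T6 starts before T4 ends → T4 and T6 overlap.
T6 starts before T5 ends → T5 and T6 overlap.
Overlapping pairs: T1 & T2, T2 & T3, T4 & T5, T4 & T6, T5 & T6 — 5 in total.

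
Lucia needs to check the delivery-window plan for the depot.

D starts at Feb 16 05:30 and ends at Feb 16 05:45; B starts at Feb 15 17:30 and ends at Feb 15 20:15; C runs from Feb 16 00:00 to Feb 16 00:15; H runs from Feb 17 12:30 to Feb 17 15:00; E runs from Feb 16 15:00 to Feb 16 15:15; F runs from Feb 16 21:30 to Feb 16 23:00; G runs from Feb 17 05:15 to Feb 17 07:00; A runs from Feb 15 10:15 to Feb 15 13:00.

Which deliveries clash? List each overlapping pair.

Two intervals overlap when each starts before the other ends.
Sorted by start: A, B, C, D, E, F, G, H.
B starts after A ends; A is clear from here.
C starts after B ends; B is clear from here.
D starts after C ends; C is clear from here.
E starts after D ends; D is clear from here.
F starts after E ends; E is clear from here.
G starts after F ends; F is clear from here.
H starts after G ends.

no conflicts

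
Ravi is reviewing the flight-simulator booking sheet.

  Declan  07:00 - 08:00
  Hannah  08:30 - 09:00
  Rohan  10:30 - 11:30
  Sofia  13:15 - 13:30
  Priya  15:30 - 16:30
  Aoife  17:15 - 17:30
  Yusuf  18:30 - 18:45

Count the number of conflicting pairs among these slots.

Two intervals overlap when each starts before the other ends.
Sorted by start: Declan, Hannah, Rohan, Sofia, Priya, Aoife, Yusuf.
Hannah starts after Declan ends; Declan is clear from here.
Rohan starts after Hannah ends; Hannah is clear from here.
Sofia starts after Rohan ends; Rohan is clear from here.
Priya starts after Sofia ends; Sofia is clear from here.
Aoife starts after Priya ends; Priya is clear from here.
Yusuf starts after Aoife ends.
No pair overlaps.

0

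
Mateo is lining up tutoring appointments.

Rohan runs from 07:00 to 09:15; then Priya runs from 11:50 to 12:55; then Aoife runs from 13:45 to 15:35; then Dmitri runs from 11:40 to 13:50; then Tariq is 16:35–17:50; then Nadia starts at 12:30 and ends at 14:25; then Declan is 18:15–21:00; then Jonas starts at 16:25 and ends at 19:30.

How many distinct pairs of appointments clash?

Check each pair: they overlap iff neither finishes before the other starts.
Sorted by start: Rohan, Dmitri, Priya, Nadia, Aoife, Jonas, Tariq, Declan.
Dmitri starts after Rohan ends, so Rohan has no further overlaps.
Priya starts before Dmitri ends → Dmitri and Priya overlap.
Nadia starts before Dmitri ends → Dmitri and Nadia overlap.
Aoife starts before Dmitri ends → Dmitri and Aoife overlap.
Jonas starts after Dmitri ends, so Dmitri has no further overlaps.
Nadia starts before Priya ends → Priya and Nadia overlap.
Aoife starts after Priya ends, so Priya has no further overlaps.
Aoife starts before Nadia ends → Nadia and Aoife overlap.
Jonas starts after Nadia ends, so Nadia has no further overlaps.
Jonas starts after Aoife ends, so Aoife has no further overlaps.
Tariq starts before Jonas ends → Jonas and Tariq overlap.
Declan starts before Jonas ends → Jonas and Declan overlap.
Declan starts after Tariq ends.
Overlapping pairs: Aoife & Dmitri, Aoife & Nadia, Declan & Jonas, Dmitri & Nadia, Dmitri & Priya, Jonas & Tariq, Nadia & Priya — 7 in total.

7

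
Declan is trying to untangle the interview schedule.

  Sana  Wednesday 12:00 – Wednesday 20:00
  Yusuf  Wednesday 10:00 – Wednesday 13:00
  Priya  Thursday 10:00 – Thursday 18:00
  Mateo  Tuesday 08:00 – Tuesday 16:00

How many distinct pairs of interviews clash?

1

Sorted by start: Mateo, Yusuf, Sana, Priya.
Yusuf starts after Mateo ends, so Mateo has no further overlaps.
Sana starts before Yusuf ends → Yusuf and Sana overlap.
Priya starts after Yusuf ends.
Priya starts after Sana ends.
Overlapping pairs: Sana & Yusuf — 1 in total.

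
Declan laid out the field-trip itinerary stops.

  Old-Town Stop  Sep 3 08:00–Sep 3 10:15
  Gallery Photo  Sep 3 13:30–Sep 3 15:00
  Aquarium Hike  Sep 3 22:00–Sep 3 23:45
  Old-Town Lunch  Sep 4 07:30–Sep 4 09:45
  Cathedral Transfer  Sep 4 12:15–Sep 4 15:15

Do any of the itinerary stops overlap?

Sorted by start: Old-Town Stop, Gallery Photo, Aquarium Hike, Old-Town Lunch, Cathedral Transfer.
Gallery Photo starts after Old-Town Stop ends — done with Old-Town Stop.
Aquarium Hike starts after Gallery Photo ends — done with Gallery Photo.
Old-Town Lunch starts after Aquarium Hike ends — done with Aquarium Hike.
Cathedral Transfer starts after Old-Town Lunch ends.
Every pair is clear; the schedule has no overlaps.

No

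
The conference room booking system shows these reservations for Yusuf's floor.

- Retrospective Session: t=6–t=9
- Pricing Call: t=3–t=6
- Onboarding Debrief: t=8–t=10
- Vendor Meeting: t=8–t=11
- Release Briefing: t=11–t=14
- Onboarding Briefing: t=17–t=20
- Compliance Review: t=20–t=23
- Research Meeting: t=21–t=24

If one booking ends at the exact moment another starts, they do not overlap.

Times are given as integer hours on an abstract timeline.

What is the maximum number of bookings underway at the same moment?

Sort all start/end points and keep a running count:
t=3 start Pricing Call → 1
t=6 end Pricing Call → 0
t=6 start Retrospective Session → 1
t=8 start Onboarding Debrief → 2
t=8 start Vendor Meeting → 3
t=9 end Retrospective Session → 2
t=10 end Onboarding Debrief → 1
t=11 end Vendor Meeting → 0
t=11 start Release Briefing → 1
t=14 end Release Briefing → 0
t=17 start Onboarding Briefing → 1
t=20 end Onboarding Briefing → 0
t=20 start Compliance Review → 1
t=21 start Research Meeting → 2
t=23 end Compliance Review → 1
t=24 end Research Meeting → 0
Peak is 3, at t=8 (Onboarding Debrief, Retrospective Session, Vendor Meeting).

3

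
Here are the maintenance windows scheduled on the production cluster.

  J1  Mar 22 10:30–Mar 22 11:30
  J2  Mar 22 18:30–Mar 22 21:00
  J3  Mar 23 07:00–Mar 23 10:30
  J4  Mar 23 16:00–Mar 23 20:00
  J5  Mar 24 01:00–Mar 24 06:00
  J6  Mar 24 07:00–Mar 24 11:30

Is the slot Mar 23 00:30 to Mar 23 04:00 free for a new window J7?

Yes — the slot is free

J1: ends Mar 22 11:30 at or before J7 starts Mar 23 00:30 → clear.
J2: ends Mar 22 21:00 at or before J7 starts Mar 23 00:30 → clear.
J3: starts Mar 23 07:00 at or after J7 ends Mar 23 04:00 → clear.
J4: starts Mar 23 16:00 at or after J7 ends Mar 23 04:00 → clear.
J5: starts Mar 24 01:00 at or after J7 ends Mar 23 04:00 → clear.
J6: starts Mar 24 07:00 at or after J7 ends Mar 23 04:00 → clear.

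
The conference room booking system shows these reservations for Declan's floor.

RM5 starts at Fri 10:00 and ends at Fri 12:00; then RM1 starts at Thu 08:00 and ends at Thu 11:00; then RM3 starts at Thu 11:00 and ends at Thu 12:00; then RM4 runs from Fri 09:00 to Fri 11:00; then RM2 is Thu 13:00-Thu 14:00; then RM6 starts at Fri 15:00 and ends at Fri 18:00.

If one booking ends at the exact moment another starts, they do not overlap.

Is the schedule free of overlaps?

Sorted by start: RM1, RM3, RM2, RM4, RM5, RM6.
RM3 starts exactly when RM1 ends (back-to-back, no overlap); RM1 is clear from here.
RM2 starts after RM3 ends; RM3 is clear from here.
RM4 starts after RM2 ends; RM2 is clear from here.
RM5 starts before RM4 ends → RM4 and RM5 overlap.
That's a conflict, so the schedule is not conflict-free.

No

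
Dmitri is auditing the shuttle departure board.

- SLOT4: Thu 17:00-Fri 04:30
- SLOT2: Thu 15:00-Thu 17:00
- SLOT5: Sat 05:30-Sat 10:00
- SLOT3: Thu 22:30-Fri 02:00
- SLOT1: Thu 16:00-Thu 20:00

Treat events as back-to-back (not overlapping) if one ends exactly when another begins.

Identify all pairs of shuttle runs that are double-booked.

SLOT1 & SLOT2, SLOT1 & SLOT4, SLOT3 & SLOT4

Two intervals overlap when each starts before the other ends.
Sorted by start: SLOT2, SLOT1, SLOT4, SLOT3, SLOT5.
SLOT1 starts before SLOT2 ends → SLOT2 and SLOT1 overlap.
SLOT4 starts exactly when SLOT2 ends (back-to-back, no overlap) — done with SLOT2.
SLOT4 starts before SLOT1 ends → SLOT1 and SLOT4 overlap.
SLOT3 starts after SLOT1 ends — done with SLOT1.
SLOT3 starts before SLOT4 ends → SLOT4 and SLOT3 overlap.
SLOT5 starts after SLOT4 ends.
SLOT5 starts after SLOT3 ends.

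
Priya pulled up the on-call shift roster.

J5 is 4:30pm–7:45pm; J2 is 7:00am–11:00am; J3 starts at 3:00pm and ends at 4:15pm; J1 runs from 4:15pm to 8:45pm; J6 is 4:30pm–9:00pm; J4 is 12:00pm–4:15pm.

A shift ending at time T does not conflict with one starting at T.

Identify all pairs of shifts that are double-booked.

Sorted by start: J2, J4, J3, J1, J5, J6.
J4 starts after J2 ends, so nothing later overlaps J2 either.
J3 starts before J4 ends → J4 and J3 overlap.
J1 starts exactly when J4 ends (back-to-back, no overlap), so nothing later overlaps J4 either.
J1 starts exactly when J3 ends (back-to-back, no overlap), so nothing later overlaps J3 either.
J5 starts before J1 ends → J1 and J5 overlap.
J6 starts before J1 ends → J1 and J6 overlap.
J6 starts before J5 ends → J5 and J6 overlap.

J1 & J5, J1 & J6, J3 & J4, J5 & J6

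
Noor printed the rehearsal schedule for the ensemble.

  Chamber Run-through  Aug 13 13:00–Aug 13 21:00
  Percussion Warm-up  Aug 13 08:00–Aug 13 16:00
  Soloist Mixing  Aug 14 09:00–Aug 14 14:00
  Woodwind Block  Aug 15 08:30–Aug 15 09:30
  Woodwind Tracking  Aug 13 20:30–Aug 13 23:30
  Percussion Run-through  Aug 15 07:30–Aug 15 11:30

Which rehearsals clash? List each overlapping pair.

Chamber Run-through & Percussion Warm-up, Chamber Run-through & Woodwind Tracking, Percussion Run-through & Woodwind Block

Check each pair: they overlap iff neither finishes before the other starts.
Sorted by start: Percussion Warm-up, Chamber Run-through, Woodwind Tracking, Soloist Mixing, Percussion Run-through, Woodwind Block.
Chamber Run-through starts before Percussion Warm-up ends → Percussion Warm-up and Chamber Run-through overlap.
Woodwind Tracking starts after Percussion Warm-up ends; Percussion Warm-up is clear from here.
Woodwind Tracking starts before Chamber Run-through ends → Chamber Run-through and Woodwind Tracking overlap.
Soloist Mixing starts after Chamber Run-through ends; Chamber Run-through is clear from here.
Soloist Mixing starts after Woodwind Tracking ends; Woodwind Tracking is clear from here.
Percussion Run-through starts after Soloist Mixing ends; Soloist Mixing is clear from here.
Woodwind Block starts before Percussion Run-through ends → Percussion Run-through and Woodwind Block overlap.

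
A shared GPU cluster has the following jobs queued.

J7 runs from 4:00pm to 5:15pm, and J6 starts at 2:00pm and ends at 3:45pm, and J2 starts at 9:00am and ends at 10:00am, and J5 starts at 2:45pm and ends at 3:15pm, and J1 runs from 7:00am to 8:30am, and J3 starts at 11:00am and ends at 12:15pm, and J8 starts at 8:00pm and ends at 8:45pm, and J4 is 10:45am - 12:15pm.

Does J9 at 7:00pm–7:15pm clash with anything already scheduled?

J1: ends 8:30am at or before J9 starts 7:00pm → clear.
J2: ends 10:00am at or before J9 starts 7:00pm → clear.
J4: ends 12:15pm at or before J9 starts 7:00pm → clear.
J3: ends 12:15pm at or before J9 starts 7:00pm → clear.
J6: ends 3:45pm at or before J9 starts 7:00pm → clear.
J5: ends 3:15pm at or before J9 starts 7:00pm → clear.
J7: ends 5:15pm at or before J9 starts 7:00pm → clear.
J8: starts 8:00pm at or after J9 ends 7:15pm → clear.

No — it doesn't clash with anything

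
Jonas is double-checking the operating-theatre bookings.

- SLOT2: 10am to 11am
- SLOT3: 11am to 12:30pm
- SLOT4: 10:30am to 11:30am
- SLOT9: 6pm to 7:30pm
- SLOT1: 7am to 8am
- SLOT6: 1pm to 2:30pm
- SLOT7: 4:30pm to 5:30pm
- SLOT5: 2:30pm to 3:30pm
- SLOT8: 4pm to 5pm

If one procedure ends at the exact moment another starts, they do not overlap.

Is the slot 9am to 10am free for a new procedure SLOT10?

Yes — the slot is free

SLOT1: ends 8am at or before SLOT10 starts 9am → clear.
SLOT2: starts 10am at or after SLOT10 ends 10am → clear.
SLOT4: starts 10:30am at or after SLOT10 ends 10am → clear.
SLOT3: starts 11am at or after SLOT10 ends 10am → clear.
SLOT6: starts 1pm at or after SLOT10 ends 10am → clear.
SLOT5: starts 2:30pm at or after SLOT10 ends 10am → clear.
SLOT8: starts 4pm at or after SLOT10 ends 10am → clear.
SLOT7: starts 4:30pm at or after SLOT10 ends 10am → clear.
SLOT9: starts 6pm at or after SLOT10 ends 10am → clear.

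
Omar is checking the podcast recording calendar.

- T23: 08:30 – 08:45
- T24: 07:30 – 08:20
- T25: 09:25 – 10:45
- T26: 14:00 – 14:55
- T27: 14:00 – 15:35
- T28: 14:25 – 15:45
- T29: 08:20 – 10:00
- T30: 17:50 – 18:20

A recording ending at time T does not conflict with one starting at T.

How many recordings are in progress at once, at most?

3

Walk through starts and ends in time order (an end at T is processed before a start at T):
07:30 start T24 → 1
08:20 end T24 → 0
08:20 start T29 → 1
08:30 start T23 → 2
08:45 end T23 → 1
09:25 start T25 → 2
10:00 end T29 → 1
10:45 end T25 → 0
14:00 start T26 → 1
14:00 start T27 → 2
14:25 start T28 → 3
14:55 end T26 → 2
15:35 end T27 → 1
15:45 end T28 → 0
17:50 start T30 → 1
18:20 end T30 → 0
Peak is 3, at 14:25 (T26, T27, T28).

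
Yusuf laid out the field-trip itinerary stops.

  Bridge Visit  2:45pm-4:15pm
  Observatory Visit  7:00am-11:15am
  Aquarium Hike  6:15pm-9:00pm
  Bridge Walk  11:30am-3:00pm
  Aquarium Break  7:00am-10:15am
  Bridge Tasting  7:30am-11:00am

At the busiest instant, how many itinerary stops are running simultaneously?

Walk through starts and ends in time order (an end at T is processed before a start at T):
7:00am start Aquarium Break → 1
7:00am start Observatory Visit → 2
7:30am start Bridge Tasting → 3
10:15am end Aquarium Break → 2
11:00am end Bridge Tasting → 1
11:15am end Observatory Visit → 0
11:30am start Bridge Walk → 1
2:45pm start Bridge Visit → 2
3:00pm end Bridge Walk → 1
4:15pm end Bridge Visit → 0
6:15pm start Aquarium Hike → 1
9:00pm end Aquarium Hike → 0
Peak is 3, at 7:30am (Aquarium Break, Bridge Tasting, Observatory Visit).

3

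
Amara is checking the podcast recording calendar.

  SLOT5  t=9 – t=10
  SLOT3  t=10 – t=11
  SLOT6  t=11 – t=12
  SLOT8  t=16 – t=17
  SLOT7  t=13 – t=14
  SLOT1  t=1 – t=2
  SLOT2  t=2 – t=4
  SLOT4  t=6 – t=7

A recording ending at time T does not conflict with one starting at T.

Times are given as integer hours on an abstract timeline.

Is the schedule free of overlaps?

Yes

Sorted by start: SLOT1, SLOT2, SLOT4, SLOT5, SLOT3, SLOT6, SLOT7, SLOT8.
SLOT2 starts exactly when SLOT1 ends (back-to-back, no overlap) — done with SLOT1.
SLOT4 starts after SLOT2 ends — done with SLOT2.
SLOT5 starts after SLOT4 ends — done with SLOT4.
SLOT3 starts exactly when SLOT5 ends (back-to-back, no overlap) — done with SLOT5.
SLOT6 starts exactly when SLOT3 ends (back-to-back, no overlap) — done with SLOT3.
SLOT7 starts after SLOT6 ends — done with SLOT6.
SLOT8 starts after SLOT7 ends.
Every pair is clear; the schedule has no overlaps.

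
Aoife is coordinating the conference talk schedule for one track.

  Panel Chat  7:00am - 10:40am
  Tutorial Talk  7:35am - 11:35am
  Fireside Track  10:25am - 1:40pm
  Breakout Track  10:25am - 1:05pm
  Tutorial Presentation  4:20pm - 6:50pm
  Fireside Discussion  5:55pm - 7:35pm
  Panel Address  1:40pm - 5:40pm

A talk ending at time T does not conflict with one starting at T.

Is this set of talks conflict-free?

No

Two intervals overlap when each starts before the other ends.
Sorted by start: Panel Chat, Tutorial Talk, Fireside Track, Breakout Track, Panel Address, Tutorial Presentation, Fireside Discussion.
Tutorial Talk starts before Panel Chat ends → Panel Chat and Tutorial Talk overlap.
That's a conflict, so the schedule is not conflict-free.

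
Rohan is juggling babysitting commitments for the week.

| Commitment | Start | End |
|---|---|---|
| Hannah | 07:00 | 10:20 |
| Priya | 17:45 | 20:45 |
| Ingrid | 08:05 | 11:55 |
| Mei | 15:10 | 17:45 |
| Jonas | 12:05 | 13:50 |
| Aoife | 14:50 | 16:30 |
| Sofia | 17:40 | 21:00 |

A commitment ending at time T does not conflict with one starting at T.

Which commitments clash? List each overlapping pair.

Sorted by start: Hannah, Ingrid, Jonas, Aoife, Mei, Sofia, Priya.
Ingrid starts before Hannah ends → Hannah and Ingrid overlap.
Jonas starts after Hannah ends — done with Hannah.
Jonas starts after Ingrid ends — done with Ingrid.
Aoife starts after Jonas ends — done with Jonas.
Mei starts before Aoife ends → Aoife and Mei overlap.
Sofia starts after Aoife ends — done with Aoife.
Sofia starts before Mei ends → Mei and Sofia overlap.
Priya starts exactly when Mei ends (back-to-back, no overlap).
Priya starts before Sofia ends → Sofia and Priya overlap.

Aoife & Mei, Hannah & Ingrid, Mei & Sofia, Priya & Sofia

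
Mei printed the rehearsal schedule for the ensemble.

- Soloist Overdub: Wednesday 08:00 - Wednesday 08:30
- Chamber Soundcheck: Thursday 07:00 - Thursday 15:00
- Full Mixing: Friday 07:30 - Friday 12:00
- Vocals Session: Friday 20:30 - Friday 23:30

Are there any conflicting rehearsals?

Sorted by start: Soloist Overdub, Chamber Soundcheck, Full Mixing, Vocals Session.
Chamber Soundcheck starts after Soloist Overdub ends; Soloist Overdub is clear from here.
Full Mixing starts after Chamber Soundcheck ends; Chamber Soundcheck is clear from here.
Vocals Session starts after Full Mixing ends.
Every pair is clear; the schedule has no overlaps.

No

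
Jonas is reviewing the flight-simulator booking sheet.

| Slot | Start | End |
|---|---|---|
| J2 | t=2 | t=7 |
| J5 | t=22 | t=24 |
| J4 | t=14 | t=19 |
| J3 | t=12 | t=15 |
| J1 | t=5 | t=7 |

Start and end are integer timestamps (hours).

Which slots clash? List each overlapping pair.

Sorted by start: J2, J1, J3, J4, J5.
J1 starts before J2 ends → J2 and J1 overlap.
J3 starts after J2 ends, so nothing later overlaps J2 either.
J3 starts after J1 ends, so nothing later overlaps J1 either.
J4 starts before J3 ends → J3 and J4 overlap.
J5 starts after J3 ends.
J5 starts after J4 ends.

J1 & J2, J3 & J4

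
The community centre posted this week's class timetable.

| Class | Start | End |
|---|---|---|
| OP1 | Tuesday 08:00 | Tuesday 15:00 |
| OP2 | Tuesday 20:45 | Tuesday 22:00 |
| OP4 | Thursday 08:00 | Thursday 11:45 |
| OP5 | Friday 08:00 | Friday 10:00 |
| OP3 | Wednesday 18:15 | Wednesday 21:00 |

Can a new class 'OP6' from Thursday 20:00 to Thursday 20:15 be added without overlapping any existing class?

Yes — the slot is free

OP1: ends Tuesday 15:00 at or before OP6 starts Thursday 20:00 → clear.
OP2: ends Tuesday 22:00 at or before OP6 starts Thursday 20:00 → clear.
OP3: ends Wednesday 21:00 at or before OP6 starts Thursday 20:00 → clear.
OP4: ends Thursday 11:45 at or before OP6 starts Thursday 20:00 → clear.
OP5: starts Friday 08:00 at or after OP6 ends Thursday 20:15 → clear.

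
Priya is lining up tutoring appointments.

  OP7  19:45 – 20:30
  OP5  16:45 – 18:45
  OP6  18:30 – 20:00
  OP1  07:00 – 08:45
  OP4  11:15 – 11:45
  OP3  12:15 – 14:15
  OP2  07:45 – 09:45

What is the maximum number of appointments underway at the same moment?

Walk through starts and ends in time order (an end at T is processed before a start at T):
07:00 start OP1 → 1
07:45 start OP2 → 2
08:45 end OP1 → 1
09:45 end OP2 → 0
11:15 start OP4 → 1
11:45 end OP4 → 0
12:15 start OP3 → 1
14:15 end OP3 → 0
16:45 start OP5 → 1
18:30 start OP6 → 2
18:45 end OP5 → 1
19:45 start OP7 → 2
20:00 end OP6 → 1
20:30 end OP7 → 0
Peak is 2, at 07:45 (OP1, OP2).

2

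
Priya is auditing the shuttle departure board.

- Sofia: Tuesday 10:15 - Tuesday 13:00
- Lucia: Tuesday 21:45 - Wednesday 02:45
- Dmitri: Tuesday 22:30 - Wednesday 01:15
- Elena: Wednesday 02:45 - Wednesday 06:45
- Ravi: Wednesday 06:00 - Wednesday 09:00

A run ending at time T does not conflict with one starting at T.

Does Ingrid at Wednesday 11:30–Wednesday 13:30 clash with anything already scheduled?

Sofia: ends Tuesday 13:00 at or before Ingrid starts Wednesday 11:30 → clear.
Lucia: ends Wednesday 02:45 at or before Ingrid starts Wednesday 11:30 → clear.
Dmitri: ends Wednesday 01:15 at or before Ingrid starts Wednesday 11:30 → clear.
Elena: ends Wednesday 06:45 at or before Ingrid starts Wednesday 11:30 → clear.
Ravi: ends Wednesday 09:00 at or before Ingrid starts Wednesday 11:30 → clear.

No — it doesn't clash with anything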